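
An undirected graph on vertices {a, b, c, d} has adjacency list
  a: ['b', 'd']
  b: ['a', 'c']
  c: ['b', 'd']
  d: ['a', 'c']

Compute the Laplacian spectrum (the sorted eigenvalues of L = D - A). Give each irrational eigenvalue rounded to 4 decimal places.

With the vertex order [a, b, c, d], the degrees are [2, 2, 2, 2], giving D = diag(2, 2, 2, 2) and L = D - A. Since every row of L sums to 0, the all-ones vector is in the kernel and 0 is an eigenvalue.

[0, 2, 2, 4]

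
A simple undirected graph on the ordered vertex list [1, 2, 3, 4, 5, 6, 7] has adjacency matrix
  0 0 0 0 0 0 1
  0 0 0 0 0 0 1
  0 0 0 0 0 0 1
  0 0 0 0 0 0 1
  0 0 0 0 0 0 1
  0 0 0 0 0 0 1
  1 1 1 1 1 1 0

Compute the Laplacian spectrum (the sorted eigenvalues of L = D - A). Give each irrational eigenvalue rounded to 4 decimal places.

[0, 1, 1, 1, 1, 1, 7]

Reading degrees in the order [1, 2, 3, 4, 5, 6, 7] gives [1, 1, 1, 1, 1, 1, 6]; set D = diag(1, 1, 1, 1, 1, 1, 6) and form L = D - A. Diagonalising L (or applying a numerical eigensolver to the 7x7 matrix) gives the spectrum above. By the matrix-tree theorem the graph has (1/7) * product of the nonzero eigenvalues = 1 spanning tree. The largest eigenvalue, 7, is at most the vertex count 7.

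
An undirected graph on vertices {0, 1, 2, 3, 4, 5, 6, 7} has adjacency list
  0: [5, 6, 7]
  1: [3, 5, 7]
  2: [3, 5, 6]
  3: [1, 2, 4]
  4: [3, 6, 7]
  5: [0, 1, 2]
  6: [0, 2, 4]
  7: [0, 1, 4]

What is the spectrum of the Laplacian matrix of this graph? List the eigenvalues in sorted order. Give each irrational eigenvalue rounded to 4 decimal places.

[0, 2, 2, 2, 4, 4, 4, 6]

With the vertex order [0, 1, 2, 3, 4, 5, 6, 7], the degrees are [3, 3, 3, 3, 3, 3, 3, 3], giving D = diag(3, 3, 3, 3, 3, 3, 3, 3) and L = D - A. Diagonalising L (or applying a numerical eigensolver to the 8x8 matrix) gives the spectrum above. There is one zero in the spectrum, matching the 1 component. The largest eigenvalue, 6, is at most the vertex count 8.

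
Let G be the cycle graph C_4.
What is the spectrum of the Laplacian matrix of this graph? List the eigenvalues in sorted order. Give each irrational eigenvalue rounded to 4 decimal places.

[0, 2, 2, 4]

The graph has 4 vertices and degree multiset [2, 2, 2, 2]; D is the diagonal matrix of degrees and L = D - A. Since every row of L sums to 0, the all-ones vector is in the kernel and 0 is an eigenvalue. The single zero eigenvalue shows the graph is connected.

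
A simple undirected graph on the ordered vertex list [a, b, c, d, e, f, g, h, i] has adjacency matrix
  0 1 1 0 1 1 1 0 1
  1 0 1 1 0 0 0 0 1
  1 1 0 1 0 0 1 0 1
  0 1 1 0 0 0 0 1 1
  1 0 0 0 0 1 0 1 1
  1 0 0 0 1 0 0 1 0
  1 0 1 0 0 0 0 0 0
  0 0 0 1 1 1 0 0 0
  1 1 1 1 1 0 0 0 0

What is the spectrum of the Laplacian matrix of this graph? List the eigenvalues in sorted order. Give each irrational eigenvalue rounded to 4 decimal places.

Reading degrees in the order [a, b, c, d, e, f, g, h, i] gives [6, 4, 5, 4, 4, 3, 2, 3, 5]; set D = diag(6, 4, 5, 4, 4, 3, 2, 3, 5) and form L = D - A. Diagonalising L (or applying a numerical eigensolver to the 9x9 matrix) gives the spectrum above. The single zero eigenvalue shows the graph is connected. The eigenvalues sum to 36, which equals trace(L) = 2|E|.

[0, 1.4434, 2.1569, 3.3222, 4.2949, 5.2012, 5.9104, 6.4186, 7.2524]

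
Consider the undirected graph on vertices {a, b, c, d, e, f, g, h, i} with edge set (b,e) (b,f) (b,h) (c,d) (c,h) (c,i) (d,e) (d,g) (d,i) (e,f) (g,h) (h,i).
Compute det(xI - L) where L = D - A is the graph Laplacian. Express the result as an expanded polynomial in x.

x^9 - 24x^8 + 238x^7 - 1258x^6 + 3801x^5 - 6494x^4 + 5704x^3 - 1920x^2

Each diagonal entry of L is the vertex degree and each off-diagonal entry is -1 where an edge is present, 0 otherwise; in the order [a, b, c, d, e, f, g, h, i] the diagonal is [0, 3, 3, 4, 3, 2, 2, 4, 3]. L has integer entries, so p(x) = det(xI - L) has integer coefficients. Expanding the determinant yields x^9 - 24x^8 + 238x^7 - 1258x^6 + 3801x^5 - 6494x^4 + 5704x^3 - 1920x^2. The constant term is 0 because L is singular (the all-ones vector lies in its kernel). There are 2 zeros in the spectrum, matching the 2 components. The largest eigenvalue, 5.8558, is at most the vertex count 9.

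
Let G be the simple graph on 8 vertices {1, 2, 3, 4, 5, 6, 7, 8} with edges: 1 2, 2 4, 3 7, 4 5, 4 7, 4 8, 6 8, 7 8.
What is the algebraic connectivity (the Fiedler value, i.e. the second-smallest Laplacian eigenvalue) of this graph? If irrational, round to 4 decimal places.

Reading degrees in the order [1, 2, 3, 4, 5, 6, 7, 8] gives [1, 2, 1, 4, 1, 1, 3, 3]; set D = diag(1, 2, 1, 4, 1, 1, 3, 3) and form L = D - A. Computing the eigenvalues of L and sorting gives [0, 0.3820, 0.6972, 0.7639, 2, 2.6180, 4.3028, 5.2361]. The Fiedler value lambda_2 = 0.3820 is strictly positive, so the graph is connected. The largest eigenvalue, 5.2361, is at most the vertex count 8.

0.3820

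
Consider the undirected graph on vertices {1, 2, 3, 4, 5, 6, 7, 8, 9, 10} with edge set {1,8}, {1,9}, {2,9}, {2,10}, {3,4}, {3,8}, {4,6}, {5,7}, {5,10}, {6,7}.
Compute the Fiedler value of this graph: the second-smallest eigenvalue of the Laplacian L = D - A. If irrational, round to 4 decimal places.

0.3820

Each diagonal entry of L is the vertex degree and each off-diagonal entry is -1 where an edge is present, 0 otherwise; in the order [1, 2, 3, 4, 5, 6, 7, 8, 9, 10] the diagonal is [2, 2, 2, 2, 2, 2, 2, 2, 2, 2]. The sorted Laplacian eigenvalues are [0, 0.3820, 0.3820, 1.3820, 1.3820, 2.6180, 2.6180, 3.6180, 3.6180, 4]; the algebraic connectivity is the second entry, 0.3820. There is one zero in the spectrum, matching the 1 component.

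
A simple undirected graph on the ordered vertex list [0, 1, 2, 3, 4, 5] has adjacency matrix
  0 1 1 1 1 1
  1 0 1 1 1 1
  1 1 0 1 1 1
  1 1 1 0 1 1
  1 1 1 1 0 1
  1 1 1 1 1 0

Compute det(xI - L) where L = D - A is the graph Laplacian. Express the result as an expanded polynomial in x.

Reading degrees in the order [0, 1, 2, 3, 4, 5] gives [5, 5, 5, 5, 5, 5]; set D = diag(5, 5, 5, 5, 5, 5) and form L = D - A. L has integer entries, so p(x) = det(xI - L) has integer coefficients. Expanding the determinant yields x^6 - 30x^5 + 360x^4 - 2160x^3 + 6480x^2 - 7776x. The coefficient of x^5 equals -trace(L) = -30, matching the sum of degrees.

x^6 - 30x^5 + 360x^4 - 2160x^3 + 6480x^2 - 7776x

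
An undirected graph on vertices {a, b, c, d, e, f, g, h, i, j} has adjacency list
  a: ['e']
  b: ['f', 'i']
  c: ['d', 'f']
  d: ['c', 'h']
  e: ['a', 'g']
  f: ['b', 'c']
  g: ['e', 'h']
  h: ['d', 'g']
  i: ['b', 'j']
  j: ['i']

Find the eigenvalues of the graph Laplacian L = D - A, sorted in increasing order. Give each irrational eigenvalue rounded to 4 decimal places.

Each diagonal entry of L is the vertex degree and each off-diagonal entry is -1 where an edge is present, 0 otherwise; in the order [a, b, c, d, e, f, g, h, i, j] the diagonal is [1, 2, 2, 2, 2, 2, 2, 2, 2, 1]. Diagonalising L (or applying a numerical eigensolver to the 10x10 matrix) gives the spectrum above. The single zero eigenvalue shows the graph is connected. The largest eigenvalue, 3.9021, is at most the vertex count 10.

[0, 0.0979, 0.3820, 0.8244, 1.3820, 2, 2.6180, 3.1756, 3.6180, 3.9021]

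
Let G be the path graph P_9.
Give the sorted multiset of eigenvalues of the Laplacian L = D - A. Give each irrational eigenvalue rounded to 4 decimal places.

[0, 0.1206, 0.4679, 1, 1.6527, 2.3473, 3, 3.5321, 3.8794]

The graph has 9 vertices and degree multiset [2, 2, 2, 2, 2, 2, 2, 1, 1]; D is the diagonal matrix of degrees and L = D - A. Since every row of L sums to 0, the all-ones vector is in the kernel and 0 is an eigenvalue. The eigenvalues sum to 16, which equals trace(L) = 2|E|. By the matrix-tree theorem the graph has (1/9) * product of the nonzero eigenvalues = 1 spanning tree.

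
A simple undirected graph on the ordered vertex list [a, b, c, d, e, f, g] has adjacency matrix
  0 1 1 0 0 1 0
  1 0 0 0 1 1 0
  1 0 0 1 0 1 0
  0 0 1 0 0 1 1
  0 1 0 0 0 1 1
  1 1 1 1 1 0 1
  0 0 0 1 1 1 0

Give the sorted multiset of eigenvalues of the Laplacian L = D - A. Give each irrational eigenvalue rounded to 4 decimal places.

With the vertex order [a, b, c, d, e, f, g], the degrees are [3, 3, 3, 3, 3, 6, 3], giving D = diag(3, 3, 3, 3, 3, 6, 3) and L = D - A. The multiplicity of 0 as a Laplacian eigenvalue equals the number of connected components. The single zero eigenvalue shows the graph is connected. There is one zero in the spectrum, matching the 1 component.

[0, 2, 2, 4, 4, 5, 7]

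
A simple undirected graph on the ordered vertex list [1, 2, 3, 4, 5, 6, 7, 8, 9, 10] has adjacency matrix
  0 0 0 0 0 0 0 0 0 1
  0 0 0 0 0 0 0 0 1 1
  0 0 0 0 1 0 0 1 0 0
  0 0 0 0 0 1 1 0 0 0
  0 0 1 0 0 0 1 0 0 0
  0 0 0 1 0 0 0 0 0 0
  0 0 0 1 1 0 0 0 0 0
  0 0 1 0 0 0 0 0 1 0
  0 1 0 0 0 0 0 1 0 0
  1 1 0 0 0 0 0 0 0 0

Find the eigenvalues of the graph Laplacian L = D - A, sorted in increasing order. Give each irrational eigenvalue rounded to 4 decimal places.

[0, 0.0979, 0.3820, 0.8244, 1.3820, 2, 2.6180, 3.1756, 3.6180, 3.9021]

Each diagonal entry of L is the vertex degree and each off-diagonal entry is -1 where an edge is present, 0 otherwise; in the order [1, 2, 3, 4, 5, 6, 7, 8, 9, 10] the diagonal is [1, 2, 2, 2, 2, 1, 2, 2, 2, 2]. Diagonalising L (or applying a numerical eigensolver to the 10x10 matrix) gives the spectrum above. The largest eigenvalue, 3.9021, is at most the vertex count 10.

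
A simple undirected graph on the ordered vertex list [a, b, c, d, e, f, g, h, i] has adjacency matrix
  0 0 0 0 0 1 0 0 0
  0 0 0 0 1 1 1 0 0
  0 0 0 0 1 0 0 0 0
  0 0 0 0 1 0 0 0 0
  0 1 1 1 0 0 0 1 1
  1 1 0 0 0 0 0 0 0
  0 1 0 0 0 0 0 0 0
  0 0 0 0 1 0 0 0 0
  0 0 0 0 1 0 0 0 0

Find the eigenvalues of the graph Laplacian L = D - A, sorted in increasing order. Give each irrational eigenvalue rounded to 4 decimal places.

[0, 0.2679, 0.6711, 1, 1, 1, 2.1814, 3.7321, 6.1474]

Reading degrees in the order [a, b, c, d, e, f, g, h, i] gives [1, 3, 1, 1, 5, 2, 1, 1, 1]; set D = diag(1, 3, 1, 1, 5, 2, 1, 1, 1) and form L = D - A. L is symmetric positive semidefinite, so every eigenvalue is real and nonnegative. The eigenvalues sum to 16, which equals trace(L) = 2|E|.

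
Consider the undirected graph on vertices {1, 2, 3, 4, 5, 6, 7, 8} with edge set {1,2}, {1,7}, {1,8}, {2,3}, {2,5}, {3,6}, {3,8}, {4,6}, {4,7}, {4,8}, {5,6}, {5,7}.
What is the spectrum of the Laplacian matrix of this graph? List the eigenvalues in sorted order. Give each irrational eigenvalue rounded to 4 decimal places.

Each diagonal entry of L is the vertex degree and each off-diagonal entry is -1 where an edge is present, 0 otherwise; in the order [1, 2, 3, 4, 5, 6, 7, 8] the diagonal is [3, 3, 3, 3, 3, 3, 3, 3]. Since every row of L sums to 0, the all-ones vector is in the kernel and 0 is an eigenvalue. The eigenvalues sum to 24, which equals trace(L) = 2|E|. The largest eigenvalue, 6, is at most the vertex count 8.

[0, 2, 2, 2, 4, 4, 4, 6]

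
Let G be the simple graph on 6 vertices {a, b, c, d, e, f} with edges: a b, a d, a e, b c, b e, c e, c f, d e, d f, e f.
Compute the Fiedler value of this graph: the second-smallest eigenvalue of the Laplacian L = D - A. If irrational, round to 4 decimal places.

Each diagonal entry of L is the vertex degree and each off-diagonal entry is -1 where an edge is present, 0 otherwise; in the order [a, b, c, d, e, f] the diagonal is [3, 3, 3, 3, 5, 3]. The smallest Laplacian eigenvalue is always 0. The next one, lambda_2 = 2.3820, measures how hard the graph is to disconnect: larger values mean better connectivity.

2.3820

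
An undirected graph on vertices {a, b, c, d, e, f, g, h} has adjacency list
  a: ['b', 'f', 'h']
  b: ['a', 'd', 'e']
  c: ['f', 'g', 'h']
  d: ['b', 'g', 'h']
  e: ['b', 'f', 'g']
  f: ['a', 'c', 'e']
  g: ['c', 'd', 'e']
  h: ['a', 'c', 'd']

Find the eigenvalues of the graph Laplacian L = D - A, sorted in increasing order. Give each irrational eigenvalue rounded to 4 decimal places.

Each diagonal entry of L is the vertex degree and each off-diagonal entry is -1 where an edge is present, 0 otherwise; in the order [a, b, c, d, e, f, g, h] the diagonal is [3, 3, 3, 3, 3, 3, 3, 3]. Since every row of L sums to 0, the all-ones vector is in the kernel and 0 is an eigenvalue. The single zero eigenvalue shows the graph is connected. By the matrix-tree theorem the graph has (1/8) * product of the nonzero eigenvalues = 384 spanning trees. The largest eigenvalue, 6, is at most the vertex count 8.

[0, 2, 2, 2, 4, 4, 4, 6]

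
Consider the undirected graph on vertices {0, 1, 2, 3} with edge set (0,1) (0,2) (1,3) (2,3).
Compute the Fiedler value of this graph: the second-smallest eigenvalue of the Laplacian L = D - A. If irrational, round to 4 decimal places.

2

Reading degrees in the order [0, 1, 2, 3] gives [2, 2, 2, 2]; set D = diag(2, 2, 2, 2) and form L = D - A. The sorted Laplacian eigenvalues are [0, 2, 2, 4]; the algebraic connectivity is the second entry, 2.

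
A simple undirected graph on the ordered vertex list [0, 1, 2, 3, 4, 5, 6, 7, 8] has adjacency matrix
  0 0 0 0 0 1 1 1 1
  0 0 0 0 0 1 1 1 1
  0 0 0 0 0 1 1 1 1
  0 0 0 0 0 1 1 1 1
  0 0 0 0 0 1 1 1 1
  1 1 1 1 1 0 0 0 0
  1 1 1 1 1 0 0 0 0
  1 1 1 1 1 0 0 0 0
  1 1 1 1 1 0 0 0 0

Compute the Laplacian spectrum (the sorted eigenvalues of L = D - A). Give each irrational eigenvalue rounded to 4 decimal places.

Each diagonal entry of L is the vertex degree and each off-diagonal entry is -1 where an edge is present, 0 otherwise; in the order [0, 1, 2, 3, 4, 5, 6, 7, 8] the diagonal is [4, 4, 4, 4, 4, 5, 5, 5, 5]. The multiplicity of 0 as a Laplacian eigenvalue equals the number of connected components.

[0, 4, 4, 4, 4, 5, 5, 5, 9]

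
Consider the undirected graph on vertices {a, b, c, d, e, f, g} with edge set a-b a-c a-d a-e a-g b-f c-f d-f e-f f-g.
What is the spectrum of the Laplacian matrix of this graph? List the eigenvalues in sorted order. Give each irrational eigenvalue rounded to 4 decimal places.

Reading degrees in the order [a, b, c, d, e, f, g] gives [5, 2, 2, 2, 2, 5, 2]; set D = diag(5, 2, 2, 2, 2, 5, 2) and form L = D - A. The multiplicity of 0 as a Laplacian eigenvalue equals the number of connected components. The single zero eigenvalue shows the graph is connected. The largest eigenvalue, 7, is at most the vertex count 7.

[0, 2, 2, 2, 2, 5, 7]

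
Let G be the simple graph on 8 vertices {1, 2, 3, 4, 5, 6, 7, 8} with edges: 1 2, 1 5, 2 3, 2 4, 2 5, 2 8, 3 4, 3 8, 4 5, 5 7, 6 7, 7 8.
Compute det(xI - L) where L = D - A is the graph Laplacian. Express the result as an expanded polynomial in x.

x^8 - 24x^7 + 235x^6 - 1208x^5 + 3487x^4 - 5576x^3 + 4472x^2 - 1328x

Reading degrees in the order [1, 2, 3, 4, 5, 6, 7, 8] gives [2, 5, 3, 3, 4, 1, 3, 3]; set D = diag(2, 5, 3, 3, 4, 1, 3, 3) and form L = D - A. L has integer entries, so p(x) = det(xI - L) has integer coefficients. Expanding the determinant yields x^8 - 24x^7 + 235x^6 - 1208x^5 + 3487x^4 - 5576x^3 + 4472x^2 - 1328x. The coefficient of x^7 equals -trace(L) = -24, matching the sum of degrees.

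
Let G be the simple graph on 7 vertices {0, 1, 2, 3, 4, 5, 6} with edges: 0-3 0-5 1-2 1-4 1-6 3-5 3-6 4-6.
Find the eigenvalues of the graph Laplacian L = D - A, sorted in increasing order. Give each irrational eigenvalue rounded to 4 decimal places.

Each diagonal entry of L is the vertex degree and each off-diagonal entry is -1 where an edge is present, 0 otherwise; in the order [0, 1, 2, 3, 4, 5, 6] the diagonal is [2, 3, 1, 3, 2, 2, 3]. The multiplicity of 0 as a Laplacian eigenvalue equals the number of connected components. The eigenvalues sum to 16, which equals trace(L) = 2|E|.

[0, 0.3403, 1.1451, 3, 3, 3.8549, 4.6597]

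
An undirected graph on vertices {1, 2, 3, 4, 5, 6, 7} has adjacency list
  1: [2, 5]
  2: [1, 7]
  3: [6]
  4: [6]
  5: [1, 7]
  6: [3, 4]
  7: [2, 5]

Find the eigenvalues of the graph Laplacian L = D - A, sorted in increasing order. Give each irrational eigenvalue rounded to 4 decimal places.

Each diagonal entry of L is the vertex degree and each off-diagonal entry is -1 where an edge is present, 0 otherwise; in the order [1, 2, 3, 4, 5, 6, 7] the diagonal is [2, 2, 1, 1, 2, 2, 2]. Since every row of L sums to 0, the all-ones vector is in the kernel and 0 is an eigenvalue. The 2 zero eigenvalues correspond to the 2 connected components. The largest eigenvalue, 4, is at most the vertex count 7.

[0, 0, 1, 2, 2, 3, 4]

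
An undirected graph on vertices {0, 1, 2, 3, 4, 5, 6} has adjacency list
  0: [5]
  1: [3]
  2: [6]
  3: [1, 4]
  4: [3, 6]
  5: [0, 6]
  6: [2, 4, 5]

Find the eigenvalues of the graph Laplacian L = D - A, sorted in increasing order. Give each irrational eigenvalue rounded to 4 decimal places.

Each diagonal entry of L is the vertex degree and each off-diagonal entry is -1 where an edge is present, 0 otherwise; in the order [0, 1, 2, 3, 4, 5, 6] the diagonal is [1, 1, 1, 2, 2, 2, 3]. Diagonalising L (or applying a numerical eigensolver to the 7x7 matrix) gives the spectrum above. The single zero eigenvalue shows the graph is connected.

[0, 0.2603, 0.6262, 1.4055, 2.2742, 3.0996, 4.3342]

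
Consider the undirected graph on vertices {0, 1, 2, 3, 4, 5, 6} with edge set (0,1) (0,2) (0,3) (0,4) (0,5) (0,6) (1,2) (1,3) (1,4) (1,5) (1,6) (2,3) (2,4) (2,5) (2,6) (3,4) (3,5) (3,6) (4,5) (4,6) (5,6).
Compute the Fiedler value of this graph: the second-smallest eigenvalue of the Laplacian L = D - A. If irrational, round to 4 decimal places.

7

With the vertex order [0, 1, 2, 3, 4, 5, 6], the degrees are [6, 6, 6, 6, 6, 6, 6], giving D = diag(6, 6, 6, 6, 6, 6, 6) and L = D - A. The smallest Laplacian eigenvalue is always 0. The next one, lambda_2 = 7, measures how hard the graph is to disconnect: larger values mean better connectivity. The eigenvalues sum to 42, which equals trace(L) = 2|E|.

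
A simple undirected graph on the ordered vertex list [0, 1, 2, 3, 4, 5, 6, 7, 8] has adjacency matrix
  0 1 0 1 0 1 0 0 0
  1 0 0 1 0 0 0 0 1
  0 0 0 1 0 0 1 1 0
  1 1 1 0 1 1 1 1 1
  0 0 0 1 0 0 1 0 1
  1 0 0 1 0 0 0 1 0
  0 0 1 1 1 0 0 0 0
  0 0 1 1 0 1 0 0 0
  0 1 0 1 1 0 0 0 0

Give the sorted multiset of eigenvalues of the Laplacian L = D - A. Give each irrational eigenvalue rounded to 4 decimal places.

Each diagonal entry of L is the vertex degree and each off-diagonal entry is -1 where an edge is present, 0 otherwise; in the order [0, 1, 2, 3, 4, 5, 6, 7, 8] the diagonal is [3, 3, 3, 8, 3, 3, 3, 3, 3]. L is symmetric positive semidefinite, so every eigenvalue is real and nonnegative. The single zero eigenvalue shows the graph is connected. The eigenvalues sum to 32, which equals trace(L) = 2|E|.

[0, 1.5858, 1.5858, 3, 3, 4.4142, 4.4142, 5, 9]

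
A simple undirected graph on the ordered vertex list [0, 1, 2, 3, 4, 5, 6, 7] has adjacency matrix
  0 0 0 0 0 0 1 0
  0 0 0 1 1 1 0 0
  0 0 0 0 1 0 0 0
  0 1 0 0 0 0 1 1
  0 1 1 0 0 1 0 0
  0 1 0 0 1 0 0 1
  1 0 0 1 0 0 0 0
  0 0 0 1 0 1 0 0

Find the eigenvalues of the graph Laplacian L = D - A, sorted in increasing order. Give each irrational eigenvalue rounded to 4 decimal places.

With the vertex order [0, 1, 2, 3, 4, 5, 6, 7], the degrees are [1, 3, 1, 3, 3, 3, 2, 2], giving D = diag(1, 3, 1, 3, 3, 3, 2, 2) and L = D - A. Since every row of L sums to 0, the all-ones vector is in the kernel and 0 is an eigenvalue. The single zero eigenvalue shows the graph is connected. By the matrix-tree theorem the graph has (1/8) * product of the nonzero eigenvalues = 11 spanning trees. There is one zero in the spectrum, matching the 1 component.

[0, 0.3291, 0.8414, 2, 2.2248, 3.3505, 4.3204, 4.9338]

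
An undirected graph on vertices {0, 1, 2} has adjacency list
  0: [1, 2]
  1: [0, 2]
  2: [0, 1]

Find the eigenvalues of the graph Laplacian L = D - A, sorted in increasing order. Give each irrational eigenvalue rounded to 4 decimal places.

Reading degrees in the order [0, 1, 2] gives [2, 2, 2]; set D = diag(2, 2, 2) and form L = D - A. The multiplicity of 0 as a Laplacian eigenvalue equals the number of connected components. By the matrix-tree theorem the graph has (1/3) * product of the nonzero eigenvalues = 3 spanning trees.

[0, 3, 3]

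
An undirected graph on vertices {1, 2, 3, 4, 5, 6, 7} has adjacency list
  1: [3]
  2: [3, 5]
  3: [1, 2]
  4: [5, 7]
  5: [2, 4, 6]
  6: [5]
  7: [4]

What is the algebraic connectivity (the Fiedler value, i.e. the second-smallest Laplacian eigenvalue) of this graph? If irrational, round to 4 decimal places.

With the vertex order [1, 2, 3, 4, 5, 6, 7], the degrees are [1, 2, 2, 2, 3, 1, 1], giving D = diag(1, 2, 2, 2, 3, 1, 1) and L = D - A. The smallest Laplacian eigenvalue is always 0. The next one, lambda_2 = 0.2603, measures how hard the graph is to disconnect: larger values mean better connectivity. By the matrix-tree theorem the graph has (1/7) * product of the nonzero eigenvalues = 1 spanning tree.

0.2603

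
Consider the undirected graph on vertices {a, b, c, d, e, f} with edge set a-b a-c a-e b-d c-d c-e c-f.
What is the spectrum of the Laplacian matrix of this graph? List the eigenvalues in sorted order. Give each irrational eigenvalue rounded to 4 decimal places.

[0, 0.8817, 1.4506, 2.5341, 3.8647, 5.2688]

Each diagonal entry of L is the vertex degree and each off-diagonal entry is -1 where an edge is present, 0 otherwise; in the order [a, b, c, d, e, f] the diagonal is [3, 2, 4, 2, 2, 1]. Since every row of L sums to 0, the all-ones vector is in the kernel and 0 is an eigenvalue. The single zero eigenvalue shows the graph is connected.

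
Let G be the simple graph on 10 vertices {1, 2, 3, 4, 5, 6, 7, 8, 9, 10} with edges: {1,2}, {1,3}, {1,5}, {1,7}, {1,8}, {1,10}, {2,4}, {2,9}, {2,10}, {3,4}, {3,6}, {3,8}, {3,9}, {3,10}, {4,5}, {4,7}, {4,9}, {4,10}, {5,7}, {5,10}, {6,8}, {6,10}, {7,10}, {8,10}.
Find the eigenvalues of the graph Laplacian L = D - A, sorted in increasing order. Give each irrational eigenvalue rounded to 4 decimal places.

Each diagonal entry of L is the vertex degree and each off-diagonal entry is -1 where an edge is present, 0 otherwise; in the order [1, 2, 3, 4, 5, 6, 7, 8, 9, 10] the diagonal is [6, 4, 6, 6, 4, 3, 4, 4, 3, 8]. The multiplicity of 0 as a Laplacian eigenvalue equals the number of connected components. The single zero eigenvalue shows the graph is connected. There is one zero in the spectrum, matching the 1 component. By the matrix-tree theorem the graph has (1/10) * product of the nonzero eigenvalues = 136130 spanning trees.

[0, 2.0552, 2.4121, 4.1525, 4.4461, 5, 6.1822, 6.4306, 8.2361, 9.0852]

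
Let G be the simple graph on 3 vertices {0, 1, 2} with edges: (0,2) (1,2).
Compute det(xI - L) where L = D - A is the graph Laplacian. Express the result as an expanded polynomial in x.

x^3 - 4x^2 + 3x

Reading degrees in the order [0, 1, 2] gives [1, 1, 2]; set D = diag(1, 1, 2) and form L = D - A. Computing det(xI - L) by cofactor expansion (or equivalently via sum-over-permutations) gives x^3 - 4x^2 + 3x. Since p(0) = det(-L) = 0, x divides p(x). By the matrix-tree theorem the graph has (1/3) * product of the nonzero eigenvalues = 1 spanning tree.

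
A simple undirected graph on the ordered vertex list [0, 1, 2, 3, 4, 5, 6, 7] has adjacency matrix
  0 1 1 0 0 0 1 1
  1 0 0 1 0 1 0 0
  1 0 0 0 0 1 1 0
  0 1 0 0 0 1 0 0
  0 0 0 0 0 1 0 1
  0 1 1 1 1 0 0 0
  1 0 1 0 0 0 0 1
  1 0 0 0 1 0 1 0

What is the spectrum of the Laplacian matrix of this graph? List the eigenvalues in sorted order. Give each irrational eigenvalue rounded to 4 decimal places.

[0, 1.0738, 1.6400, 2.8448, 3.3196, 4.4515, 4.9472, 5.7231]

Reading degrees in the order [0, 1, 2, 3, 4, 5, 6, 7] gives [4, 3, 3, 2, 2, 4, 3, 3]; set D = diag(4, 3, 3, 2, 2, 4, 3, 3) and form L = D - A. Diagonalising L (or applying a numerical eigensolver to the 8x8 matrix) gives the spectrum above. By the matrix-tree theorem the graph has (1/8) * product of the nonzero eigenvalues = 262 spanning trees.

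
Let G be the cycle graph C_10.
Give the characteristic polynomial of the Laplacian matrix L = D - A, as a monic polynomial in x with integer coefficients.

x^10 - 20x^9 + 170x^8 - 800x^7 + 2275x^6 - 4004x^5 + 4290x^4 - 2640x^3 + 825x^2 - 100x

The graph has 10 vertices and degree multiset [2, 2, 2, 2, 2, 2, 2, 2, 2, 2]; D is the diagonal matrix of degrees and L = D - A. L has integer entries, so p(x) = det(xI - L) has integer coefficients. Expanding the determinant yields x^10 - 20x^9 + 170x^8 - 800x^7 + 2275x^6 - 4004x^5 + 4290x^4 - 2640x^3 + 825x^2 - 100x. The coefficient of x^9 equals -trace(L) = -20, matching the sum of degrees. There is one zero in the spectrum, matching the 1 component.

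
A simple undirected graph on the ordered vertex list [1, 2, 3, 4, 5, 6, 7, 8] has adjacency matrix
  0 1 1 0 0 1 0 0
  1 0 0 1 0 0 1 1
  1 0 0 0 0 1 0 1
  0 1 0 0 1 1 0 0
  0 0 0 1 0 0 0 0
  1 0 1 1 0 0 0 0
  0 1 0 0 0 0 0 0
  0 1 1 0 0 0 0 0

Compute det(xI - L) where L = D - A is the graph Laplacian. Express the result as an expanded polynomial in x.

x^8 - 20x^7 + 161x^6 - 670x^5 + 1538x^4 - 1918x^3 + 1185x^2 - 280x

Each diagonal entry of L is the vertex degree and each off-diagonal entry is -1 where an edge is present, 0 otherwise; in the order [1, 2, 3, 4, 5, 6, 7, 8] the diagonal is [3, 4, 3, 3, 1, 3, 1, 2]. Computing det(xI - L) by cofactor expansion (or equivalently via sum-over-permutations) gives x^8 - 20x^7 + 161x^6 - 670x^5 + 1538x^4 - 1918x^3 + 1185x^2 - 280x. Since p(0) = det(-L) = 0, x divides p(x). There is one zero in the spectrum, matching the 1 component.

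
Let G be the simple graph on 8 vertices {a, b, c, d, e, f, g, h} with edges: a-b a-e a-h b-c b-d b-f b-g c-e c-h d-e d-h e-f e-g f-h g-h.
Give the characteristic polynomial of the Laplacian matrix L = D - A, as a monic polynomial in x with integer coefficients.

Each diagonal entry of L is the vertex degree and each off-diagonal entry is -1 where an edge is present, 0 otherwise; in the order [a, b, c, d, e, f, g, h] the diagonal is [3, 5, 3, 3, 5, 3, 3, 5]. L has integer entries, so p(x) = det(xI - L) has integer coefficients. Expanding the determinant yields x^8 - 30x^7 + 375x^6 - 2540x^5 + 10095x^4 - 23598x^3 + 30105x^2 - 16200x. The coefficient of x^7 equals -trace(L) = -30, matching the sum of degrees. The largest eigenvalue, 8, is at most the vertex count 8. The eigenvalues sum to 30, which equals trace(L) = 2|E|.

x^8 - 30x^7 + 375x^6 - 2540x^5 + 10095x^4 - 23598x^3 + 30105x^2 - 16200x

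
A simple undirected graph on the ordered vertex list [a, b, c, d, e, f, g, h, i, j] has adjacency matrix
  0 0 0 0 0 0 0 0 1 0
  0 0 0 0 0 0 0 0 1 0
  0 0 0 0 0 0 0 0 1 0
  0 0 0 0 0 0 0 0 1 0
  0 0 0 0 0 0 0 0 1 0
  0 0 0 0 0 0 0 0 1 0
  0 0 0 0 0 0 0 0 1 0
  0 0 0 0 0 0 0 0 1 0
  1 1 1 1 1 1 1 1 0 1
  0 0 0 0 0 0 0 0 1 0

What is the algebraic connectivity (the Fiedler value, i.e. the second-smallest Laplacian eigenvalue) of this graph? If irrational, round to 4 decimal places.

With the vertex order [a, b, c, d, e, f, g, h, i, j], the degrees are [1, 1, 1, 1, 1, 1, 1, 1, 9, 1], giving D = diag(1, 1, 1, 1, 1, 1, 1, 1, 9, 1) and L = D - A. The sorted Laplacian eigenvalues are [0, 1, 1, 1, 1, 1, 1, 1, 1, 10]; the algebraic connectivity is the second entry, 1. By the matrix-tree theorem the graph has (1/10) * product of the nonzero eigenvalues = 1 spanning tree.

1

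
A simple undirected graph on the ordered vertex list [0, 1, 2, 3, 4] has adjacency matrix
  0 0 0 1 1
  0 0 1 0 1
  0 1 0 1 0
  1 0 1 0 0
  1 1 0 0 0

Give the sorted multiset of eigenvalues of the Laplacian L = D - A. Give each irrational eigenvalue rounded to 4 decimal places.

Reading degrees in the order [0, 1, 2, 3, 4] gives [2, 2, 2, 2, 2]; set D = diag(2, 2, 2, 2, 2) and form L = D - A. The multiplicity of 0 as a Laplacian eigenvalue equals the number of connected components. There is one zero in the spectrum, matching the 1 component.

[0, 1.3820, 1.3820, 3.6180, 3.6180]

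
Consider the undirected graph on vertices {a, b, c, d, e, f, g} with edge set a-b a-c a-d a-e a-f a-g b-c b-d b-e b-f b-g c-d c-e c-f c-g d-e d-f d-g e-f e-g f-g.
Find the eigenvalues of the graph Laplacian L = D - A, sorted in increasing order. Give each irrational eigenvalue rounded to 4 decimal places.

Each diagonal entry of L is the vertex degree and each off-diagonal entry is -1 where an edge is present, 0 otherwise; in the order [a, b, c, d, e, f, g] the diagonal is [6, 6, 6, 6, 6, 6, 6]. L is symmetric positive semidefinite, so every eigenvalue is real and nonnegative. The single zero eigenvalue shows the graph is connected. The largest eigenvalue, 7, is at most the vertex count 7. The eigenvalues sum to 42, which equals trace(L) = 2|E|.

[0, 7, 7, 7, 7, 7, 7]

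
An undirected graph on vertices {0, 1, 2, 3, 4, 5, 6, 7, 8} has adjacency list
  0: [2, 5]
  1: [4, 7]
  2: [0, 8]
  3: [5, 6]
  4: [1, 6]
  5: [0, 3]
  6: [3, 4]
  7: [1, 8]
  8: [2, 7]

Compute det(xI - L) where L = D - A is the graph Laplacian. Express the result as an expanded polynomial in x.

x^9 - 18x^8 + 135x^7 - 546x^6 + 1287x^5 - 1782x^4 + 1386x^3 - 540x^2 + 81x

With the vertex order [0, 1, 2, 3, 4, 5, 6, 7, 8], the degrees are [2, 2, 2, 2, 2, 2, 2, 2, 2], giving D = diag(2, 2, 2, 2, 2, 2, 2, 2, 2) and L = D - A. L has integer entries, so p(x) = det(xI - L) has integer coefficients. Expanding the determinant yields x^9 - 18x^8 + 135x^7 - 546x^6 + 1287x^5 - 1782x^4 + 1386x^3 - 540x^2 + 81x. Since p(0) = det(-L) = 0, x divides p(x). By the matrix-tree theorem the graph has (1/9) * product of the nonzero eigenvalues = 9 spanning trees. The eigenvalues sum to 18, which equals trace(L) = 2|E|.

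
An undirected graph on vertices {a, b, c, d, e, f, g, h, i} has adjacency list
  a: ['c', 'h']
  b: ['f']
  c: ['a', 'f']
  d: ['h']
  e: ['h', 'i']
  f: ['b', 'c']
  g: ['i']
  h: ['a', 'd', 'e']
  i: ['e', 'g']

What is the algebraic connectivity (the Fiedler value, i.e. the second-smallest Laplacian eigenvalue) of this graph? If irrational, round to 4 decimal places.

With the vertex order [a, b, c, d, e, f, g, h, i], the degrees are [2, 1, 2, 1, 2, 2, 1, 3, 2], giving D = diag(2, 1, 2, 1, 2, 2, 1, 3, 2) and L = D - A. The smallest Laplacian eigenvalue is always 0. The next one, lambda_2 = 0.1506, measures how hard the graph is to disconnect: larger values mean better connectivity. By the matrix-tree theorem the graph has (1/9) * product of the nonzero eigenvalues = 1 spanning tree.

0.1506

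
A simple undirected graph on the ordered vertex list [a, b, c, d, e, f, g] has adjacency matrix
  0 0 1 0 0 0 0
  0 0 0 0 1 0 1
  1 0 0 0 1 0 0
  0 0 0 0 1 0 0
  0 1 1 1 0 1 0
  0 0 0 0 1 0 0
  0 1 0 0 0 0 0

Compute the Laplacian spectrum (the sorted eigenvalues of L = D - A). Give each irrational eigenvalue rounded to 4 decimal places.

With the vertex order [a, b, c, d, e, f, g], the degrees are [1, 2, 2, 1, 4, 1, 1], giving D = diag(1, 2, 2, 1, 4, 1, 1) and L = D - A. Diagonalising L (or applying a numerical eigensolver to the 7x7 matrix) gives the spectrum above. By the matrix-tree theorem the graph has (1/7) * product of the nonzero eigenvalues = 1 spanning tree.

[0, 0.3820, 0.6086, 1, 2.2271, 2.6180, 5.1642]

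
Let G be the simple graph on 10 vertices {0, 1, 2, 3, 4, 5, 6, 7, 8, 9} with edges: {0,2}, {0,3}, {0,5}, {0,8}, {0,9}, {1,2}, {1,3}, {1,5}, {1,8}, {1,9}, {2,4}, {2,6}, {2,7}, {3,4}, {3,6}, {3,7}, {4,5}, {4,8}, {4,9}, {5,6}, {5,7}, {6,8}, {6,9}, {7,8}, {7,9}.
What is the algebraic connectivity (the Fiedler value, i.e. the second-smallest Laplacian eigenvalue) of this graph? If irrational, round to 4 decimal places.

Reading degrees in the order [0, 1, 2, 3, 4, 5, 6, 7, 8, 9] gives [5, 5, 5, 5, 5, 5, 5, 5, 5, 5]; set D = diag(5, 5, 5, 5, 5, 5, 5, 5, 5, 5) and form L = D - A. The sorted Laplacian eigenvalues are [0, 5, 5, 5, 5, 5, 5, 5, 5, 10]; the algebraic connectivity is the second entry, 5. By the matrix-tree theorem the graph has (1/10) * product of the nonzero eigenvalues = 390625 spanning trees.

5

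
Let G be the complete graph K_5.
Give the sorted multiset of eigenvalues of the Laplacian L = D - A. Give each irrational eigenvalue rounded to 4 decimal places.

The graph has 5 vertices and degree multiset [4, 4, 4, 4, 4]; D is the diagonal matrix of degrees and L = D - A. Diagonalising L (or applying a numerical eigensolver to the 5x5 matrix) gives the spectrum above. The single zero eigenvalue shows the graph is connected. The eigenvalues sum to 20, which equals trace(L) = 2|E|. The largest eigenvalue, 5, is at most the vertex count 5.

[0, 5, 5, 5, 5]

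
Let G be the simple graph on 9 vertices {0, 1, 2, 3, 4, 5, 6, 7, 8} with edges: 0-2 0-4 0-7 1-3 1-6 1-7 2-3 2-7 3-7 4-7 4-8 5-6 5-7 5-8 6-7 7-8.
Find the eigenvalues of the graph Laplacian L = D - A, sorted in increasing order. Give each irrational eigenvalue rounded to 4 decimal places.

Each diagonal entry of L is the vertex degree and each off-diagonal entry is -1 where an edge is present, 0 otherwise; in the order [0, 1, 2, 3, 4, 5, 6, 7, 8] the diagonal is [3, 3, 3, 3, 3, 3, 3, 8, 3]. Since every row of L sums to 0, the all-ones vector is in the kernel and 0 is an eigenvalue.

[0, 1.5858, 1.5858, 3, 3, 4.4142, 4.4142, 5, 9]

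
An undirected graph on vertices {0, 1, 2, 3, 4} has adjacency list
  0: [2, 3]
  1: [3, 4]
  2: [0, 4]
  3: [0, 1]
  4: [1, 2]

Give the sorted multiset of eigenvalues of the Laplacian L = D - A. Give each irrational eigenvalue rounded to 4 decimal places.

[0, 1.3820, 1.3820, 3.6180, 3.6180]

Reading degrees in the order [0, 1, 2, 3, 4] gives [2, 2, 2, 2, 2]; set D = diag(2, 2, 2, 2, 2) and form L = D - A. Since every row of L sums to 0, the all-ones vector is in the kernel and 0 is an eigenvalue. The single zero eigenvalue shows the graph is connected. By the matrix-tree theorem the graph has (1/5) * product of the nonzero eigenvalues = 5 spanning trees. The largest eigenvalue, 3.6180, is at most the vertex count 5.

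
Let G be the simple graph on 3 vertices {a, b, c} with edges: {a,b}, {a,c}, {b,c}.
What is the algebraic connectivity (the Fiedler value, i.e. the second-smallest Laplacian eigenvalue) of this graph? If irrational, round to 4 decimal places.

Reading degrees in the order [a, b, c] gives [2, 2, 2]; set D = diag(2, 2, 2) and form L = D - A. The smallest Laplacian eigenvalue is always 0. The next one, lambda_2 = 3, measures how hard the graph is to disconnect: larger values mean better connectivity. There is one zero in the spectrum, matching the 1 component. By the matrix-tree theorem the graph has (1/3) * product of the nonzero eigenvalues = 3 spanning trees.

3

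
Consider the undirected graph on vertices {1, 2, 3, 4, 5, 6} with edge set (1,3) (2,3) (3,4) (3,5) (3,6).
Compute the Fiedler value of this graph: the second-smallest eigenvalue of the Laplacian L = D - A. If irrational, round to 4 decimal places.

1

Reading degrees in the order [1, 2, 3, 4, 5, 6] gives [1, 1, 5, 1, 1, 1]; set D = diag(1, 1, 5, 1, 1, 1) and form L = D - A. The smallest Laplacian eigenvalue is always 0. The next one, lambda_2 = 1, measures how hard the graph is to disconnect: larger values mean better connectivity. The eigenvalues sum to 10, which equals trace(L) = 2|E|. The largest eigenvalue, 6, is at most the vertex count 6.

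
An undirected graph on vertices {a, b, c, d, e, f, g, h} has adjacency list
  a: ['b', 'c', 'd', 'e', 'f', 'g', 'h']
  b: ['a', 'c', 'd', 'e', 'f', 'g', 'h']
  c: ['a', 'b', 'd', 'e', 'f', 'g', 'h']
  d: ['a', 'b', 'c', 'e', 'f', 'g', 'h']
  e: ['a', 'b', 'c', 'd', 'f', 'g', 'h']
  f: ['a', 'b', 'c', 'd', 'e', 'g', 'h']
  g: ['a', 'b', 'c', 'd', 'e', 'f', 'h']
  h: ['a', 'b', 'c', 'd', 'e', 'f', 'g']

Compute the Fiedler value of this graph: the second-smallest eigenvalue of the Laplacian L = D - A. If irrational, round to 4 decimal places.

With the vertex order [a, b, c, d, e, f, g, h], the degrees are [7, 7, 7, 7, 7, 7, 7, 7], giving D = diag(7, 7, 7, 7, 7, 7, 7, 7) and L = D - A. The smallest Laplacian eigenvalue is always 0. The next one, lambda_2 = 8, measures how hard the graph is to disconnect: larger values mean better connectivity. The eigenvalues sum to 56, which equals trace(L) = 2|E|.

8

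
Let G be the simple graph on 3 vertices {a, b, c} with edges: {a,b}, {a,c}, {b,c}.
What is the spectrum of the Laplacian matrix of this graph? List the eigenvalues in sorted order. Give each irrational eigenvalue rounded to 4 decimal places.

Each diagonal entry of L is the vertex degree and each off-diagonal entry is -1 where an edge is present, 0 otherwise; in the order [a, b, c] the diagonal is [2, 2, 2]. L is symmetric positive semidefinite, so every eigenvalue is real and nonnegative. There is one zero in the spectrum, matching the 1 component.

[0, 3, 3]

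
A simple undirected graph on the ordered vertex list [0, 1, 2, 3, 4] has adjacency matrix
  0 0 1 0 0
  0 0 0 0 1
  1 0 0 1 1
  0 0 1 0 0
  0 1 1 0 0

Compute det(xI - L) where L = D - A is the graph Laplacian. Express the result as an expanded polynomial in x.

x^5 - 8x^4 + 20x^3 - 18x^2 + 5x

With the vertex order [0, 1, 2, 3, 4], the degrees are [1, 1, 3, 1, 2], giving D = diag(1, 1, 3, 1, 2) and L = D - A. L has integer entries, so p(x) = det(xI - L) has integer coefficients. Expanding the determinant yields x^5 - 8x^4 + 20x^3 - 18x^2 + 5x. The constant term is 0 because L is singular (the all-ones vector lies in its kernel). There is one zero in the spectrum, matching the 1 component. The eigenvalues sum to 8, which equals trace(L) = 2|E|.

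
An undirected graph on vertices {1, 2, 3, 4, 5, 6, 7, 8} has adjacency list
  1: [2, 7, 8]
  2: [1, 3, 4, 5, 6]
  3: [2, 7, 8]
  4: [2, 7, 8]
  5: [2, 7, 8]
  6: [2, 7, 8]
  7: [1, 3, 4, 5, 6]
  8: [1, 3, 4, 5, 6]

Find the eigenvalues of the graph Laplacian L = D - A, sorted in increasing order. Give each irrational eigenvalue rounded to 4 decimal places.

[0, 3, 3, 3, 3, 5, 5, 8]

Reading degrees in the order [1, 2, 3, 4, 5, 6, 7, 8] gives [3, 5, 3, 3, 3, 3, 5, 5]; set D = diag(3, 5, 3, 3, 3, 3, 5, 5) and form L = D - A. The multiplicity of 0 as a Laplacian eigenvalue equals the number of connected components. The eigenvalues sum to 30, which equals trace(L) = 2|E|. By the matrix-tree theorem the graph has (1/8) * product of the nonzero eigenvalues = 2025 spanning trees.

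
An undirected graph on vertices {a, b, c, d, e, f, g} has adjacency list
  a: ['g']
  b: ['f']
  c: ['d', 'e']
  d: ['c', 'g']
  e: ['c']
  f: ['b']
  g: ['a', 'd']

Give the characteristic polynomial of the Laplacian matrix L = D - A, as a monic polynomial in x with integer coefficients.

x^7 - 10x^6 + 37x^5 - 62x^4 + 45x^3 - 10x^2

With the vertex order [a, b, c, d, e, f, g], the degrees are [1, 1, 2, 2, 1, 1, 2], giving D = diag(1, 1, 2, 2, 1, 1, 2) and L = D - A. Computing det(xI - L) by cofactor expansion (or equivalently via sum-over-permutations) gives x^7 - 10x^6 + 37x^5 - 62x^4 + 45x^3 - 10x^2. The coefficient of x^6 equals -trace(L) = -10, matching the sum of degrees.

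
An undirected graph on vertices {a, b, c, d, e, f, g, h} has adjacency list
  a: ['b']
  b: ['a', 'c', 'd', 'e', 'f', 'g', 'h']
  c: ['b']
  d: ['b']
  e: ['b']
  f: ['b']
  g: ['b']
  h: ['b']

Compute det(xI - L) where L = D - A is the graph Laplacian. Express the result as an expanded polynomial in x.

x^8 - 14x^7 + 63x^6 - 140x^5 + 175x^4 - 126x^3 + 49x^2 - 8x

Each diagonal entry of L is the vertex degree and each off-diagonal entry is -1 where an edge is present, 0 otherwise; in the order [a, b, c, d, e, f, g, h] the diagonal is [1, 7, 1, 1, 1, 1, 1, 1]. L has integer entries, so p(x) = det(xI - L) has integer coefficients. Expanding the determinant yields x^8 - 14x^7 + 63x^6 - 140x^5 + 175x^4 - 126x^3 + 49x^2 - 8x. The constant term is 0 because L is singular (the all-ones vector lies in its kernel). The largest eigenvalue, 8, is at most the vertex count 8. The eigenvalues sum to 14, which equals trace(L) = 2|E|.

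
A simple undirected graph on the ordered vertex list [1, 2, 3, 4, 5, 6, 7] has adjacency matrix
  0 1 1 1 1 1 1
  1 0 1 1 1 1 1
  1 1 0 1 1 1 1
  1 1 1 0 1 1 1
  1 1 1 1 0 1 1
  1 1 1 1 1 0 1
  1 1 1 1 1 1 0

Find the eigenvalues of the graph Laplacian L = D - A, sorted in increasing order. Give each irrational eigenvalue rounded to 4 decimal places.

Each diagonal entry of L is the vertex degree and each off-diagonal entry is -1 where an edge is present, 0 otherwise; in the order [1, 2, 3, 4, 5, 6, 7] the diagonal is [6, 6, 6, 6, 6, 6, 6]. Since every row of L sums to 0, the all-ones vector is in the kernel and 0 is an eigenvalue. The single zero eigenvalue shows the graph is connected. The largest eigenvalue, 7, is at most the vertex count 7. By the matrix-tree theorem the graph has (1/7) * product of the nonzero eigenvalues = 16807 spanning trees.

[0, 7, 7, 7, 7, 7, 7]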